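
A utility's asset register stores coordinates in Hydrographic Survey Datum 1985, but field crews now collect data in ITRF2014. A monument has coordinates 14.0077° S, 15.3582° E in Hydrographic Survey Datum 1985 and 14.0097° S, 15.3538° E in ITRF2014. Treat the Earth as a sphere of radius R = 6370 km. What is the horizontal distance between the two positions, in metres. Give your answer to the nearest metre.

Δφ = -14.0097° − -14.0077° = -0.0020°; Δλ = 15.3538° − 15.3582° = -0.0044°.
1° along a meridian = πR/180 = 111177 m.
ΔN = Δφ × 111177 = -222.4 m; ΔE = Δλ × 111177 × cos(-14.0077°) = -0.0044 × 111177 × 0.970263 = -474.6 m.
Distance = √(ΔE² + ΔN²) = √((-474.6)² + (-222.4)²) = 524.1 m.

524 m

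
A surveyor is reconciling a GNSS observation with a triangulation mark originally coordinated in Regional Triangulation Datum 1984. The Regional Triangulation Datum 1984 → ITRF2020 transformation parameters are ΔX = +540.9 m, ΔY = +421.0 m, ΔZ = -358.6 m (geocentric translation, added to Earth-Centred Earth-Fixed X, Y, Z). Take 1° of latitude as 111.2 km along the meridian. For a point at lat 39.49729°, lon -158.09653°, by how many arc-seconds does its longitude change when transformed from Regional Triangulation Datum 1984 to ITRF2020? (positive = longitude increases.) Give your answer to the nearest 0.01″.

Δλ = -7.92″

sin φ = 0.636042, cos φ = 0.771655, sin λ = -0.373044, cos λ = -0.927814.
East component: ΔE = −sin λ·ΔX + cos λ·ΔY = −(-0.373044)(540.9) + (-0.927814)(421.0) = -188.83 m.
1° of latitude spans 111200 m; at latitude φ, 1° of longitude spans that × cos φ = 85808.0 m, so Δλ = -188.83 / 85808.0 × 3600 = -7.922″.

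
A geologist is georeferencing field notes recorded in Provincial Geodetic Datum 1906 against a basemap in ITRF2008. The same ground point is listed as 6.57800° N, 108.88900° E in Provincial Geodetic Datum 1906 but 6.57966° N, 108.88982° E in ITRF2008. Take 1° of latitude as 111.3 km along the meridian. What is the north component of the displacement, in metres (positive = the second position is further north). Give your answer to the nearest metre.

Δφ = 6.57966° − 6.57800° = +0.00166°; Δλ = 108.88982° − 108.88900° = +0.00082°.
ΔN = Δφ × 111300 = 184.8 m; ΔE = Δλ × 111300 × cos(6.57800°) = +0.00082 × 111300 × 0.993417 = 90.7 m.

ΔN = 185 m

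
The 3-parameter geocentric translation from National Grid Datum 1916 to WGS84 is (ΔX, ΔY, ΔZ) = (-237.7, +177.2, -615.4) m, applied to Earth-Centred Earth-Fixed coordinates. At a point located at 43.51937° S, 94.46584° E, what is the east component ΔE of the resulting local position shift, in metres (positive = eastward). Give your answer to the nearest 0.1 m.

At φ = -43.51937°, λ = 94.46584°: sin φ = -0.688600, cos φ = 0.725142, sin λ = 0.996964, cos λ = -0.077865.
ΔE = −sin λ·ΔX + cos λ·ΔY = −(0.996964)·(-237.7) + (-0.077865)·(177.2) = 223.18 m.

ΔE = 223.2 m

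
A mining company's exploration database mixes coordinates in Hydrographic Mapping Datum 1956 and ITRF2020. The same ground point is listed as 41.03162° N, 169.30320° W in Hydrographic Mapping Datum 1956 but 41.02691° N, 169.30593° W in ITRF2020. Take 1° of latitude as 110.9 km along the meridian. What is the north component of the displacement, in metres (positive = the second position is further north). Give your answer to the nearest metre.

ΔN = -522 m

Δφ = 41.02691° − 41.03162° = -0.00471°; Δλ = -169.30593° − -169.30320° = -0.00273°.
ΔN = Δφ × 110900 = -522.3 m; ΔE = Δλ × 110900 × cos(41.03162°) = -0.00273 × 110900 × 0.754347 = -228.4 m.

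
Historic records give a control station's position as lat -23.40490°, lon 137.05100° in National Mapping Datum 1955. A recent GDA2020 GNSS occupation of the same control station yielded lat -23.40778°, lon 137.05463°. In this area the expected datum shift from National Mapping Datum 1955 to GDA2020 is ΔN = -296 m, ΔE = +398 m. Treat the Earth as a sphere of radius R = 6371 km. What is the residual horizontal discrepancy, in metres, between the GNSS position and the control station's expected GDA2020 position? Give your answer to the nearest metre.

37 m

Observed coordinate differences: Δφ = -0.00288°, Δλ = +0.00363°.
Converting to metres (1° lat = 111195 m, cos φ = 0.917721): observed ΔN = -320.2 m, observed ΔE = 370.4 m.
Subtracting the expected shift leaves a residual of -320.2 − (-296) = -24.2 m north and 370.4 − (398) = -27.6 m east.
Residual distance = √((-24.2)² + (-27.6)²) = 36.7 m.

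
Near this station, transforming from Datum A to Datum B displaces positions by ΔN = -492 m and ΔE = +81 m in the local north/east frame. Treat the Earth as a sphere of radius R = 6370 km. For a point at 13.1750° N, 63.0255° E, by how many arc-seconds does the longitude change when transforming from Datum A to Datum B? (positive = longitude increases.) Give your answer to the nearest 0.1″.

At latitude 13.1750°, cos φ = 0.973678.
One radian of longitude at latitude φ spans R cos φ, so Δλ = ΔE / (R cos φ) = 81.0 / (6370000 × 0.973678) = 1.3060e-05 rad = 2.694″.

Δλ = 2.7″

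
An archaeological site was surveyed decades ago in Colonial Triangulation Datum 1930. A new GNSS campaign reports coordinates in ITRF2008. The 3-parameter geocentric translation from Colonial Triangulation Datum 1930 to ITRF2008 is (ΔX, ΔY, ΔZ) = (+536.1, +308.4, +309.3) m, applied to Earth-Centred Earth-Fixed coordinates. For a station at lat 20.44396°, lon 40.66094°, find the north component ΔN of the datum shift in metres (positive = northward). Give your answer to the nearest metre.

ΔN = 78 m

At φ = 20.44396°, λ = 40.66094°: sin φ = 0.349291, cos φ = 0.937014, sin λ = 0.651581, cos λ = 0.758579.
ΔN = −sin φ cos λ·ΔX − sin φ sin λ·ΔY + cos φ·ΔZ = −(0.349291)(0.758579)(536.1) − (0.349291)(0.651581)(308.4) + (0.937014)(309.3) = 77.58 m.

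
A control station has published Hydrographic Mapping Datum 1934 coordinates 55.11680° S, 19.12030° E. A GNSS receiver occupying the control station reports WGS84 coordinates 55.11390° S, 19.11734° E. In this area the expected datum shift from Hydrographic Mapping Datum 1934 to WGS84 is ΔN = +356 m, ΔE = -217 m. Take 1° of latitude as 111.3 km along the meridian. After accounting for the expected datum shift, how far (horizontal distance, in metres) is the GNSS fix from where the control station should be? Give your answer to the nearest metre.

44 m

Observed coordinate differences: Δφ = +0.00290°, Δλ = -0.00296°.
Converting to metres (1° lat = 111300 m, cos φ = 0.571905): observed ΔN = 322.8 m, observed ΔE = -188.4 m.
Subtracting the expected shift leaves a residual of 322.8 − (356) = -33.2 m north and -188.4 − (-217) = 28.6 m east.
Residual distance = √((-33.2)² + 28.6²) = 43.8 m.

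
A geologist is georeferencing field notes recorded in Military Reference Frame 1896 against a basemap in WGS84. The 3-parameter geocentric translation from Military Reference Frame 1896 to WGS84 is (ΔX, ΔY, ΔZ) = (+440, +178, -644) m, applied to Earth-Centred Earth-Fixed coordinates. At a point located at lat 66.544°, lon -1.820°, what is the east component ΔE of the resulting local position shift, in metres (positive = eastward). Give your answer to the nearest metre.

ΔE = 192 m

At φ = 66.544°, λ = -1.820°: sin φ = 0.917366, cos φ = 0.398045, sin λ = -0.031760, cos λ = 0.999496.
ΔE = −sin λ·ΔX + cos λ·ΔY = −(-0.031760)·(440) + (0.999496)·(178) = 191.88 m.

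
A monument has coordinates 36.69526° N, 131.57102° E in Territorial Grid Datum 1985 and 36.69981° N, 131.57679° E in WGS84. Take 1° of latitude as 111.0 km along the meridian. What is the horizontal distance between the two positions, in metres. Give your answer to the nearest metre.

720 m

Δφ = 36.69981° − 36.69526° = +0.00455°; Δλ = 131.57679° − 131.57102° = +0.00577°.
ΔN = Δφ × 111000 = 505.1 m; ΔE = Δλ × 111000 × cos(36.69526°) = +0.00577 × 111000 × 0.801825 = 513.5 m.
Distance = √(ΔE² + ΔN²) = √(513.5² + 505.1²) = 720.3 m.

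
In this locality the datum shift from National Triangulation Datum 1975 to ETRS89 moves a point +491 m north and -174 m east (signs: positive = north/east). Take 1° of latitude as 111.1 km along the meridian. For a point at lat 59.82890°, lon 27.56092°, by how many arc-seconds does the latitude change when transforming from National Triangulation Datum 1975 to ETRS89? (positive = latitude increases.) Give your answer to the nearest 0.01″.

Δφ = 15.91″

1° of latitude = 111.1 km, so Δφ = 491.0 / 111100 = 0.0044194° = 15.910″.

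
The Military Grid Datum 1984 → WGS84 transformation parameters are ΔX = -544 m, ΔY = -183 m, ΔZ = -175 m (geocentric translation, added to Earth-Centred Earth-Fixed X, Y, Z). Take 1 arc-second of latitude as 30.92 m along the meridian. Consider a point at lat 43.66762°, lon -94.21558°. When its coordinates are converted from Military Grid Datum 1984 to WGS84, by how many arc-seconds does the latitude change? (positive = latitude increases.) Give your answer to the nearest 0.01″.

Δφ = -9.06″

sin φ = 0.690474, cos φ = 0.723357, sin λ = -0.997295, cos λ = -0.073509.
North component: ΔN = −sin φ cos λ·ΔX − sin φ sin λ·ΔY + cos φ·ΔZ = −(0.690474)(-0.073509)(-544) − (0.690474)(-0.997295)(-183) + (0.723357)(-175) = -280.21 m.
1° of latitude spans 3600 × 30.92 = 111312 m, so Δφ = -280.21 / 111312 × 3600 = -9.063″.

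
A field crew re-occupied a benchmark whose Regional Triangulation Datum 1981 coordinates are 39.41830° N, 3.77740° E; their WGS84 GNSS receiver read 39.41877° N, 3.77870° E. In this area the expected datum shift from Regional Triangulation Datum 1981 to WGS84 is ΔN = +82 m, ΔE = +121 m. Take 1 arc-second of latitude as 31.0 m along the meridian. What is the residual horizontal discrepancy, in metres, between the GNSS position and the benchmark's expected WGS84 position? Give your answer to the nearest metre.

31 m

Observed coordinate differences: Δφ = +0.00047°, Δλ = +0.00130°.
Converting to metres (1° lat = 111600 m, cos φ = 0.772531): observed ΔN = 52.5 m, observed ΔE = 112.1 m.
Subtracting the expected shift leaves a residual of 52.5 − (82) = -29.5 m north and 112.1 − (121) = -8.9 m east.
Residual distance = √((-29.5)² + (-8.9)²) = 30.9 m.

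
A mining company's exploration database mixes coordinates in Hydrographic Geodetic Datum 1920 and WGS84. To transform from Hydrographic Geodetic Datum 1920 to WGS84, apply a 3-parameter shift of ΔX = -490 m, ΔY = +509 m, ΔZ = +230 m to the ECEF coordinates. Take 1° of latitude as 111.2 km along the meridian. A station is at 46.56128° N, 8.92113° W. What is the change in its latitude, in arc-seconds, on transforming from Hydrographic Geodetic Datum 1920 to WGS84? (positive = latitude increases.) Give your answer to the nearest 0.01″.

Δφ = 18.35″

sin φ = 0.726110, cos φ = 0.687578, sin λ = -0.155075, cos λ = 0.987903.
North component: ΔN = −sin φ cos λ·ΔX − sin φ sin λ·ΔY + cos φ·ΔZ = −(0.726110)(0.987903)(-490) − (0.726110)(-0.155075)(509) + (0.687578)(230) = 566.95 m.
1° of latitude spans 111200 m, so Δφ = 566.95 / 111200 × 3600 = 18.354″.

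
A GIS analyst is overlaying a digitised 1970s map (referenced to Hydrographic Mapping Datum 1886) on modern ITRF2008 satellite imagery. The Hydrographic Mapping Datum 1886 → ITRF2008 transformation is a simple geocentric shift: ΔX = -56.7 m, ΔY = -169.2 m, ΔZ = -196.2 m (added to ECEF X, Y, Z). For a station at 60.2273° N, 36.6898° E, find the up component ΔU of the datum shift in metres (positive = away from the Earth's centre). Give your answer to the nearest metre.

ΔU = -243 m

The local up (radial) axis is (cos φ cos λ, cos φ sin λ, sin φ), giving ΔU = -22.577 − 50.199 − 170.302 = -243.08 m.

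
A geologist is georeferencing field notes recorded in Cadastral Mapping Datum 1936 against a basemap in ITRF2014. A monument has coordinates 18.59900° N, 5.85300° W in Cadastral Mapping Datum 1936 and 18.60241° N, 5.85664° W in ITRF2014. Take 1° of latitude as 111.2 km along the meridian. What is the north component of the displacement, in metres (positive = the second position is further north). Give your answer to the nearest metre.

ΔN = 379 m

Δφ = 18.60241° − 18.59900° = +0.00341°; Δλ = -5.85664° − -5.85300° = -0.00364°.
ΔN = Δφ × 111200 = 379.2 m; ΔE = Δλ × 111200 × cos(18.59900°) = -0.00364 × 111200 × 0.947774 = -383.6 m.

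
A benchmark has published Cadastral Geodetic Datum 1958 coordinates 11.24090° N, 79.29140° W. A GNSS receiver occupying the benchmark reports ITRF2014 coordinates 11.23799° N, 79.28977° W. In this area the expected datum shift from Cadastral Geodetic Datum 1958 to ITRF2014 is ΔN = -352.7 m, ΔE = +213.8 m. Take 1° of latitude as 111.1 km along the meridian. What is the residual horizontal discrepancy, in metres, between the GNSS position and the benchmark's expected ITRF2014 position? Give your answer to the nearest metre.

Observed coordinate differences: Δφ = -0.00291°, Δλ = +0.00163°.
Converting to metres (1° lat = 111100 m, cos φ = 0.980816): observed ΔN = -323.3 m, observed ΔE = 177.6 m.
Subtracting the expected shift leaves a residual of -323.3 − (-352.7) = 29.4 m north and 177.6 − (213.8) = -36.2 m east.
Residual distance = √(29.4² + (-36.2)²) = 46.6 m.

47 m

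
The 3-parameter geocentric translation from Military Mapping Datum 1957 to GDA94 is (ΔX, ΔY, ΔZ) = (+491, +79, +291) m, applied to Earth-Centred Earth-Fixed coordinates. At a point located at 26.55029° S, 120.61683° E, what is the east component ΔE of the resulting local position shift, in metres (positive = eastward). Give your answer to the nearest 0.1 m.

ΔE = -462.8 m

The local east axis at (φ, λ) is (−sin λ, cos λ, 0), so ΔE = −sin(120.61683°)·491 + cos(120.61683°)·79 = -462.79 m.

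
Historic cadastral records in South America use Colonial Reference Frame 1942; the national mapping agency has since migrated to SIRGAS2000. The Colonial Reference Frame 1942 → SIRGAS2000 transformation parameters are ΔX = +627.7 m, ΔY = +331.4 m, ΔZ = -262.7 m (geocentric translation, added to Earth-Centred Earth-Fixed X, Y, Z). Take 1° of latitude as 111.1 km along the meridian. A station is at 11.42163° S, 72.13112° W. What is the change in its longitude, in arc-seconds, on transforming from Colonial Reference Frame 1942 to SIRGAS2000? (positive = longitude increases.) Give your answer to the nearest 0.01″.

sin φ = -0.198027, cos φ = 0.980196, sin λ = -0.951761, cos λ = 0.306840.
East component: ΔE = −sin λ·ΔX + cos λ·ΔY = −(-0.951761)(627.7) + (0.306840)(331.4) = 699.11 m.
1° of latitude spans 111100 m; at latitude φ, 1° of longitude spans that × cos φ = 108899.8 m, so Δλ = 699.11 / 108899.8 × 3600 = 23.111″.

Δλ = 23.11″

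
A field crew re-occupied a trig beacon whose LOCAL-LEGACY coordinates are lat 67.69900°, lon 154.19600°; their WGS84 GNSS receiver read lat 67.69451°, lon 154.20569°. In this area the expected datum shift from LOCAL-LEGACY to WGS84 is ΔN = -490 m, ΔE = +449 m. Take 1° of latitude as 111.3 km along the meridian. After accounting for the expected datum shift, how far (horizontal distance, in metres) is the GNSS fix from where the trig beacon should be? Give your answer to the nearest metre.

41 m

Observed coordinate differences: Δφ = -0.00449°, Δλ = +0.00969°.
Converting to metres (1° lat = 111300 m, cos φ = 0.379472): observed ΔN = -499.7 m, observed ΔE = 409.3 m.
Subtracting the expected shift leaves a residual of -499.7 − (-490) = -9.7 m north and 409.3 − (449) = -39.7 m east.
Residual distance = √((-9.7)² + (-39.7)²) = 40.9 m.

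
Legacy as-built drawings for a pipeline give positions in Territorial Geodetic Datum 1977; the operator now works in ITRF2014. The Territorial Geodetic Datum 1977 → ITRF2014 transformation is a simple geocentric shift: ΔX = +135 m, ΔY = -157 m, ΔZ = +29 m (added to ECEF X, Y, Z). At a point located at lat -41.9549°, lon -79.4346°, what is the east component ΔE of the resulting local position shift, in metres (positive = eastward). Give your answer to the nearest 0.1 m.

At φ = -41.9549°, λ = -79.4346°: sin φ = -0.668545, cos φ = 0.743671, sin λ = -0.983046, cos λ = 0.183358.
ΔE = −sin λ·ΔX + cos λ·ΔY = −(-0.983046)·(135) + (0.183358)·(-157) = 103.92 m.

ΔE = 103.9 m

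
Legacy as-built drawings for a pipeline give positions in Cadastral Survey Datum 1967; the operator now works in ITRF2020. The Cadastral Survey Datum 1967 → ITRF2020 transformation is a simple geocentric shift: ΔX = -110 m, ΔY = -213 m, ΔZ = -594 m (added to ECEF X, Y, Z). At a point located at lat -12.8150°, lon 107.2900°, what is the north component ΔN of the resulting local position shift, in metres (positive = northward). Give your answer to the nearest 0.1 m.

The local north axis is (−sin φ cos λ, −sin φ sin λ, cos φ), giving ΔN = 7.251 − 45.109 − 579.204 = -617.06 m.

ΔN = -617.1 m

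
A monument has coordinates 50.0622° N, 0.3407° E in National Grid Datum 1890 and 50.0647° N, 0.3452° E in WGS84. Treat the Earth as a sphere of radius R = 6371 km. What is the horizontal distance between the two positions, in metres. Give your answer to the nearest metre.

Δφ = 50.0647° − 50.0622° = +0.0025°; Δλ = 0.3452° − 0.3407° = +0.0045°.
1° along a meridian = πR/180 = 111195 m.
ΔN = Δφ × 111195 = 278.0 m; ΔE = Δλ × 111195 × cos(50.0622°) = +0.0045 × 111195 × 0.641956 = 321.2 m.
Distance = √(ΔE² + ΔN²) = √(321.2² + 278.0²) = 424.8 m.

425 m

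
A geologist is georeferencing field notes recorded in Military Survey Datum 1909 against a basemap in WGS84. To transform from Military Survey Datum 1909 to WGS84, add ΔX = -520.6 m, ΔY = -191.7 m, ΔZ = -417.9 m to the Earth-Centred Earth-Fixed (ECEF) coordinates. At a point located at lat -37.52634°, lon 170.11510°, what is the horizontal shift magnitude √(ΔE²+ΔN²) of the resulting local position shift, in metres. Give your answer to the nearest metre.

281 m

At φ = -37.52634°, λ = 170.11510°: sin φ = -0.609126, cos φ = 0.793073, sin λ = 0.171669, cos λ = -0.985155.
ΔE = −sin λ·ΔX + cos λ·ΔY = −(0.171669)·(-520.6) + (-0.985155)·(-191.7) = 278.23 m.
ΔN = −sin φ cos λ·ΔX − sin φ sin λ·ΔY + cos φ·ΔZ = −(-0.609126)(-0.985155)(-520.6) − (-0.609126)(0.171669)(-191.7) + (0.793073)(-417.9) = -39.07 m.
Horizontal magnitude = √(ΔE² + ΔN²) = √(278.23² + (-39.07)²) = 280.95 m.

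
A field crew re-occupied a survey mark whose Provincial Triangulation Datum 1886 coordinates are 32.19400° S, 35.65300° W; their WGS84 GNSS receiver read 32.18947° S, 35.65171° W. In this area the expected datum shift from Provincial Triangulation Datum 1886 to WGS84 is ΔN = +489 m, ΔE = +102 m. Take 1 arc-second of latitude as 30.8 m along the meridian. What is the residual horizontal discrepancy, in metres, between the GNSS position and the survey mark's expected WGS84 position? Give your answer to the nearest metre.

Observed coordinate differences: Δφ = +0.00453°, Δλ = +0.00129°.
Converting to metres (1° lat = 110880 m, cos φ = 0.846249): observed ΔN = 502.3 m, observed ΔE = 121.0 m.
Subtracting the expected shift leaves a residual of 502.3 − (489) = 13.3 m north and 121.0 − (102) = 19.0 m east.
Residual distance = √(13.3² + 19.0²) = 23.2 m.

23 m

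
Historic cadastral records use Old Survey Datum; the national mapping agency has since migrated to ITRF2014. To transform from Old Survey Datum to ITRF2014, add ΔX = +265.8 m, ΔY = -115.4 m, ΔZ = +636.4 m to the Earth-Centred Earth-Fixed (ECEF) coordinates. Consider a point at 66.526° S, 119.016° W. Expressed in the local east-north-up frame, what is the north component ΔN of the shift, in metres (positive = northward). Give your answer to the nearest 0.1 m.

ΔN = 227.8 m

The local north axis is (−sin φ cos λ, −sin φ sin λ, cos φ), giving ΔN = -118.257 + 92.564 + 253.499 = 227.81 m.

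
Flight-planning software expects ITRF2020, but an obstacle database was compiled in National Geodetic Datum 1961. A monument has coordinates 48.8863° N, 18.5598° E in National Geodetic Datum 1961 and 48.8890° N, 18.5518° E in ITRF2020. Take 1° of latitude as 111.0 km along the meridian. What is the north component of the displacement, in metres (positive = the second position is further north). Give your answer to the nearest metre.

ΔN = 300 m

Δφ = 48.8890° − 48.8863° = +0.0027°; Δλ = 18.5518° − 18.5598° = -0.0080°.
ΔN = Δφ × 111000 = 299.7 m; ΔE = Δλ × 111000 × cos(48.8863°) = -0.0080 × 111000 × 0.657555 = -583.9 m.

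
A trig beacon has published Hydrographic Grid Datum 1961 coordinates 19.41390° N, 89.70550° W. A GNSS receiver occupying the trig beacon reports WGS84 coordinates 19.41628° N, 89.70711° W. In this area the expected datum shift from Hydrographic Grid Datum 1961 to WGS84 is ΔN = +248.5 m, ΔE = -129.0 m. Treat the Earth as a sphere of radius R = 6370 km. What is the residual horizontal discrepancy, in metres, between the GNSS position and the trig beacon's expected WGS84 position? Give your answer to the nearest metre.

43 m

Observed coordinate differences: Δφ = +0.00238°, Δλ = -0.00161°.
Converting to metres (1° lat = 111177 m, cos φ = 0.943142): observed ΔN = 264.6 m, observed ΔE = -168.8 m.
Subtracting the expected shift leaves a residual of 264.6 − (248.5) = 16.1 m north and -168.8 − (-129.0) = -39.8 m east.
Residual distance = √(16.1² + (-39.8)²) = 43.0 m.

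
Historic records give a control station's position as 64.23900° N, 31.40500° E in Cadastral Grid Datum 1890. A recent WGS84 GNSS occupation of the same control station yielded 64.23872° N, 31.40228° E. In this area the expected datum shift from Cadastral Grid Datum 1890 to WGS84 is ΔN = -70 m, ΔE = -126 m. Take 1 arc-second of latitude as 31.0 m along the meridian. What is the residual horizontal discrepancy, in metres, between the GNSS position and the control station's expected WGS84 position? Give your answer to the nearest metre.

Observed coordinate differences: Δφ = -0.00028°, Δλ = -0.00272°.
Converting to metres (1° lat = 111600 m, cos φ = 0.434618): observed ΔN = -31.2 m, observed ΔE = -131.9 m.
Subtracting the expected shift leaves a residual of -31.2 − (-70) = 38.8 m north and -131.9 − (-126) = -5.9 m east.
Residual distance = √(38.8² + (-5.9)²) = 39.2 m.

39 m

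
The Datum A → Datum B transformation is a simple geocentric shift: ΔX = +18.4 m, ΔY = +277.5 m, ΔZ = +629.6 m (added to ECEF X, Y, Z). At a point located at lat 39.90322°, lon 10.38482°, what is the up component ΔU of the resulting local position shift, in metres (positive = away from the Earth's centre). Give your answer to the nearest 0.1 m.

The local up (radial) axis is (cos φ cos λ, cos φ sin λ, sin φ), giving ΔU = 13.884 + 38.373 + 403.884 = 456.14 m.

ΔU = 456.1 m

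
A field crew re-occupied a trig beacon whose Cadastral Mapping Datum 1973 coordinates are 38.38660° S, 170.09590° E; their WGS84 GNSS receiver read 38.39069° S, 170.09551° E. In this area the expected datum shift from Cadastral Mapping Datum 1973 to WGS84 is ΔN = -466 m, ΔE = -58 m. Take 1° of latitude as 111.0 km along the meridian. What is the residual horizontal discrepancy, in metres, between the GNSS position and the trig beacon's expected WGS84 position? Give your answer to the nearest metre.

27 m

Observed coordinate differences: Δφ = -0.00409°, Δλ = -0.00039°.
Converting to metres (1° lat = 111000 m, cos φ = 0.783839): observed ΔN = -454.0 m, observed ΔE = -33.9 m.
Subtracting the expected shift leaves a residual of -454.0 − (-466) = 12.0 m north and -33.9 − (-58) = 24.1 m east.
Residual distance = √(12.0² + 24.1²) = 26.9 m.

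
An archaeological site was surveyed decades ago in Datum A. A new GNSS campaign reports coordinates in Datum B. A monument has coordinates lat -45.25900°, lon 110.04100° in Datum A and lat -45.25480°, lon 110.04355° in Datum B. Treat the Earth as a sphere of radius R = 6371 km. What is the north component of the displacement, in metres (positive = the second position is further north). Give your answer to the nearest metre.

ΔN = 467 m

Δφ = -45.25480° − -45.25900° = +0.00420°; Δλ = 110.04355° − 110.04100° = +0.00255°.
1° along a meridian = πR/180 = 111195 m.
ΔN = Δφ × 111195 = 467.0 m; ΔE = Δλ × 111195 × cos(-45.25900°) = +0.00255 × 111195 × 0.703903 = 199.6 m.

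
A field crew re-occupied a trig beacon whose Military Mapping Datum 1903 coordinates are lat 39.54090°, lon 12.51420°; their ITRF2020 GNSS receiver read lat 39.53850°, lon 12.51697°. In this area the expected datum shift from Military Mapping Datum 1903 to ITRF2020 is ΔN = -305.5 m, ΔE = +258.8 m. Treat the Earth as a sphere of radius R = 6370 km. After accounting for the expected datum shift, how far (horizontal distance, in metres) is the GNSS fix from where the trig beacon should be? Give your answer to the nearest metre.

44 m

Observed coordinate differences: Δφ = -0.00240°, Δλ = +0.00277°.
Converting to metres (1° lat = 111177 m, cos φ = 0.771170): observed ΔN = -266.8 m, observed ΔE = 237.5 m.
Subtracting the expected shift leaves a residual of -266.8 − (-305.5) = 38.7 m north and 237.5 − (258.8) = -21.3 m east.
Residual distance = √(38.7² + (-21.3)²) = 44.2 m.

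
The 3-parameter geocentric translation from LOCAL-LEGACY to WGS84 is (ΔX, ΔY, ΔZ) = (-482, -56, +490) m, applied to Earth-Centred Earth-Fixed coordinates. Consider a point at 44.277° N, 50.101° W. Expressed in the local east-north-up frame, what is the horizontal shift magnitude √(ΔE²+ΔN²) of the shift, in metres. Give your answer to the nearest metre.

673 m

The local east axis at (φ, λ) is (−sin λ, cos λ, 0), so ΔE = −sin(-50.101°)·(-482) + cos(-50.101°)·(-56) = -405.70 m.
The local north axis is (−sin φ cos λ, −sin φ sin λ, cos φ), giving ΔN = 215.842 − 29.993 + 350.827 = 536.68 m.
Horizontal magnitude = √(ΔE² + ΔN²) = √((-405.70)² + 536.68²) = 672.77 m.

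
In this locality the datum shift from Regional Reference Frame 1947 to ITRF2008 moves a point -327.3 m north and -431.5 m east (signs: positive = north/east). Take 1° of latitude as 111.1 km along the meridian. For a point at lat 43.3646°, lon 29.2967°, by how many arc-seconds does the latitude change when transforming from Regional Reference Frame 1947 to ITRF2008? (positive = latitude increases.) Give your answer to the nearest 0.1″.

1° of latitude = 111.1 km, so Δφ = -327.3 / 111100 = -0.0029460° = -10.606″.

Δφ = -10.6″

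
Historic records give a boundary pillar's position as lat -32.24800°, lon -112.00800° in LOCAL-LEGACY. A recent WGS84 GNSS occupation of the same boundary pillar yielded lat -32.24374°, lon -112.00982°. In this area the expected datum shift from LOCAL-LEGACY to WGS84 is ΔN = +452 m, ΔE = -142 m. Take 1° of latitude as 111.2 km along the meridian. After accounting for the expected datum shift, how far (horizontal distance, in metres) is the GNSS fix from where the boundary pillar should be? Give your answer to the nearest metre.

36 m

Observed coordinate differences: Δφ = +0.00426°, Δλ = -0.00182°.
Converting to metres (1° lat = 111200 m, cos φ = 0.845746): observed ΔN = 473.7 m, observed ΔE = -171.2 m.
Subtracting the expected shift leaves a residual of 473.7 − (452) = 21.7 m north and -171.2 − (-142) = -29.2 m east.
Residual distance = √(21.7² + (-29.2)²) = 36.4 m.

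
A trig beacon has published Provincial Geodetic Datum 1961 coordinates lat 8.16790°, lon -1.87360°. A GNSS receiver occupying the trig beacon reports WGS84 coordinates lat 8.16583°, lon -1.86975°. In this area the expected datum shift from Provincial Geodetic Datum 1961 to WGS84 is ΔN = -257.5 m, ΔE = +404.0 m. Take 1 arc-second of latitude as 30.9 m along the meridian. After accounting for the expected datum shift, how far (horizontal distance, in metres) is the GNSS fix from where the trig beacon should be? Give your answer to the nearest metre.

Observed coordinate differences: Δφ = -0.00207°, Δλ = +0.00385°.
Converting to metres (1° lat = 111240 m, cos φ = 0.989856): observed ΔN = -230.3 m, observed ΔE = 423.9 m.
Subtracting the expected shift leaves a residual of -230.3 − (-257.5) = 27.2 m north and 423.9 − (404.0) = 19.9 m east.
Residual distance = √(27.2² + 19.9²) = 33.7 m.

34 m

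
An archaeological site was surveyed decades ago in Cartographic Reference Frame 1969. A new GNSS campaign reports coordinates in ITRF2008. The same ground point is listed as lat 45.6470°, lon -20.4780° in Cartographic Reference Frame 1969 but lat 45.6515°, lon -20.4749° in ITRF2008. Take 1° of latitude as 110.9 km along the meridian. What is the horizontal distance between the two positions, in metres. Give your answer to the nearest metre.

Δφ = 45.6515° − 45.6470° = +0.0045°; Δλ = -20.4749° − -20.4780° = +0.0031°.
ΔN = Δφ × 110900 = 499.1 m; ΔE = Δλ × 110900 × cos(45.6470°) = +0.0031 × 110900 × 0.699077 = 240.3 m.
Distance = √(ΔE² + ΔN²) = √(240.3² + 499.1²) = 553.9 m.

554 m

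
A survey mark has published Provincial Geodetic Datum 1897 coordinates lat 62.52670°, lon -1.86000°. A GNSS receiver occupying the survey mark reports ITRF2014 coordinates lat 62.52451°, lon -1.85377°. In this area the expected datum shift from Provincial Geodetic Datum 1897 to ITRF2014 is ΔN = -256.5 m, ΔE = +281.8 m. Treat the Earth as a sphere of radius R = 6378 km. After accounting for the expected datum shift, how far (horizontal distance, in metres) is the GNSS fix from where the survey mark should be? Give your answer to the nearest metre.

Observed coordinate differences: Δφ = -0.00219°, Δλ = +0.00623°.
Converting to metres (1° lat = 111317 m, cos φ = 0.461335): observed ΔN = -243.8 m, observed ΔE = 319.9 m.
Subtracting the expected shift leaves a residual of -243.8 − (-256.5) = 12.7 m north and 319.9 − (281.8) = 38.1 m east.
Residual distance = √(12.7² + 38.1²) = 40.2 m.

40 m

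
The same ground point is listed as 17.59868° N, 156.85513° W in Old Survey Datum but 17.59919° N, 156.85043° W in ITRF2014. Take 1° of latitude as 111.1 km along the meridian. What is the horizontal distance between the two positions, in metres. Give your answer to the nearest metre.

Δφ = 17.59919° − 17.59868° = +0.00051°; Δλ = -156.85043° − -156.85513° = +0.00470°.
ΔN = Δφ × 111100 = 56.7 m; ΔE = Δλ × 111100 × cos(17.59868°) = +0.00470 × 111100 × 0.953198 = 497.7 m.
Distance = √(ΔE² + ΔN²) = √(497.7² + 56.7²) = 500.9 m.

501 m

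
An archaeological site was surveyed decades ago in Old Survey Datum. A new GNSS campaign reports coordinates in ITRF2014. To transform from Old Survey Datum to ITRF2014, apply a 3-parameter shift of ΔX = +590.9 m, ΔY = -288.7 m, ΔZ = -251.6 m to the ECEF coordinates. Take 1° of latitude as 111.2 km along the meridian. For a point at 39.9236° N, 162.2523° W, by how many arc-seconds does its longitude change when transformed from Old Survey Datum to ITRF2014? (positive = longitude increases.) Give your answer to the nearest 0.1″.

Δλ = 19.2″

sin φ = 0.641766, cos φ = 0.766901, sin λ = -0.304826, cos λ = -0.952408.
East component: ΔE = −sin λ·ΔX + cos λ·ΔY = −(-0.304826)(590.9) + (-0.952408)(-288.7) = 455.08 m.
1° of latitude spans 111200 m; at latitude φ, 1° of longitude spans that × cos φ = 85279.4 m, so Δλ = 455.08 / 85279.4 × 3600 = 19.211″.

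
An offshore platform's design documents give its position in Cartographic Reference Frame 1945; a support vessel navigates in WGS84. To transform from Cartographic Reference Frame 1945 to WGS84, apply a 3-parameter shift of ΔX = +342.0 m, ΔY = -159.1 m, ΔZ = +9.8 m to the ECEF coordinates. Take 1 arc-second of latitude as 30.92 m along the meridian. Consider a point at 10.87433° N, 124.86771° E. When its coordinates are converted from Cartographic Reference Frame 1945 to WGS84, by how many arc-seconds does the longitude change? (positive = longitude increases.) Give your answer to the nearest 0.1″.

Δλ = -6.2″

sin φ = 0.188655, cos φ = 0.982043, sin λ = 0.820474, cos λ = -0.571684.
East component: ΔE = −sin λ·ΔX + cos λ·ΔY = −(0.820474)(342.0) + (-0.571684)(-159.1) = -189.65 m.
1° of latitude spans 3600 × 30.92 = 111312 m; at latitude φ, 1° of longitude spans that × cos φ = 109313.2 m, so Δλ = -189.65 / 109313.2 × 3600 = -6.246″.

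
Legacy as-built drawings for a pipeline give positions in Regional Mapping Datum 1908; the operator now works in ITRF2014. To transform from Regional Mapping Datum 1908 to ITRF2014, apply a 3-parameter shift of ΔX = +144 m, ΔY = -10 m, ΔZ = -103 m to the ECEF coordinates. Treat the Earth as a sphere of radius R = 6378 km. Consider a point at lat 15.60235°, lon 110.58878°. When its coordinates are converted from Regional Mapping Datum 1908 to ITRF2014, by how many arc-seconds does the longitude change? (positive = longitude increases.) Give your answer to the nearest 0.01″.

Δλ = -4.41″

sin φ = 0.268959, cos φ = 0.963152, sin λ = 0.936128, cos λ = -0.351658.
East component: ΔE = −sin λ·ΔX + cos λ·ΔY = −(0.936128)(144) + (-0.351658)(-10) = -131.29 m.
1° of latitude spans πR/180 = 111317 m; at latitude φ, 1° of longitude spans that × cos φ = 107215.2 m, so Δλ = -131.29 / 107215.2 × 3600 = -4.408″.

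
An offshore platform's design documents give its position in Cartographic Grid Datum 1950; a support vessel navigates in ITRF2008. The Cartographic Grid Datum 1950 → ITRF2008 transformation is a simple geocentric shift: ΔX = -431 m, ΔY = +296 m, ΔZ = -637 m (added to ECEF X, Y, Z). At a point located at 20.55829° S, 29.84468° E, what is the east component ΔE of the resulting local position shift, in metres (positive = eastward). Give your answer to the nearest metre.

ΔE = 471 m

At φ = -20.55829°, λ = 29.84468°: sin φ = -0.351160, cos φ = 0.936315, sin λ = 0.497651, cos λ = 0.867378.
ΔE = −sin λ·ΔX + cos λ·ΔY = −(0.497651)·(-431) + (0.867378)·(296) = 471.23 m.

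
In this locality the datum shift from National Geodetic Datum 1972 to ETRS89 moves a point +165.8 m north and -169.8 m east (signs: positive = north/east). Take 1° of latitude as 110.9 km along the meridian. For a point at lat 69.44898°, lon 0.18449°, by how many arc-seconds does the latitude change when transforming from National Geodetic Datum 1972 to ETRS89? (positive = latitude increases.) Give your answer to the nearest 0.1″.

1° of latitude = 110.9 km, so Δφ = 165.8 / 110900 = 0.0014950° = 5.382″.

Δφ = 5.4″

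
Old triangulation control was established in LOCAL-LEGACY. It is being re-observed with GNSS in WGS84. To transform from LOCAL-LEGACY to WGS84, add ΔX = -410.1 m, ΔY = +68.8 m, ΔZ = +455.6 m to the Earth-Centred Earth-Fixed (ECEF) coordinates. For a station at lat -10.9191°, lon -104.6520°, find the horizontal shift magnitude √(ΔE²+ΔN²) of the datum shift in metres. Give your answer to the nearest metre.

615 m

At φ = -10.9191°, λ = -104.6520°: sin φ = -0.189423, cos φ = 0.981896, sin λ = -0.967480, cos λ = -0.252948.
ΔE = −sin λ·ΔX + cos λ·ΔY = −(-0.967480)·(-410.1) + (-0.252948)·(68.8) = -414.17 m.
ΔN = −sin φ cos λ·ΔX − sin φ sin λ·ΔY + cos φ·ΔZ = −(-0.189423)(-0.252948)(-410.1) − (-0.189423)(-0.967480)(68.8) + (0.981896)(455.6) = 454.39 m.
Horizontal magnitude = √(ΔE² + ΔN²) = √((-414.17)² + 454.39²) = 614.82 m.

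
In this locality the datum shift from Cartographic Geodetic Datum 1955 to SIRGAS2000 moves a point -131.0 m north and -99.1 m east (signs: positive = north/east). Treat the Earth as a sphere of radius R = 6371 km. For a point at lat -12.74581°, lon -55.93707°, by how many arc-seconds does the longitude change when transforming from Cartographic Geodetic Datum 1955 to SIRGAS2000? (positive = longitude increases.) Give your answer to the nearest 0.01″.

At latitude -12.74581°, cos φ = 0.975358.
One radian of longitude at latitude φ spans R cos φ, so Δλ = ΔE / (R cos φ) = -99.1 / (6371000 × 0.975358) = -1.5948e-05 rad = -3.289″.

Δλ = -3.29″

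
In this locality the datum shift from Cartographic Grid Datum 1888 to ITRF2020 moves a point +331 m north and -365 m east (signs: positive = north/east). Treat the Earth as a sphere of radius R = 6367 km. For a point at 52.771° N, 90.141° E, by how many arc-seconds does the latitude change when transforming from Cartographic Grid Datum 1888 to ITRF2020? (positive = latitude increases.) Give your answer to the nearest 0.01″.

Δφ = 10.72″

On a sphere of radius R, 1 rad of latitude = R, so Δφ = ΔN / R = 331.0 / 6367000 = 5.1987e-05 rad = 10.723″.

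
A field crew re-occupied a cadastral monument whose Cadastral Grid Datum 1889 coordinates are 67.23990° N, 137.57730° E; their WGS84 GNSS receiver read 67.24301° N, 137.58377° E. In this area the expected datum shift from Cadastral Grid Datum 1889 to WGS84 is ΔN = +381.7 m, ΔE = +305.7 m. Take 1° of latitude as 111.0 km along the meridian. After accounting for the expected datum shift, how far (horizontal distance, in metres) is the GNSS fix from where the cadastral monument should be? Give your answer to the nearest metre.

46 m

Observed coordinate differences: Δφ = +0.00311°, Δλ = +0.00647°.
Converting to metres (1° lat = 111000 m, cos φ = 0.386874): observed ΔN = 345.2 m, observed ΔE = 277.8 m.
Subtracting the expected shift leaves a residual of 345.2 − (381.7) = -36.5 m north and 277.8 − (305.7) = -27.9 m east.
Residual distance = √((-36.5)² + (-27.9)²) = 45.9 m.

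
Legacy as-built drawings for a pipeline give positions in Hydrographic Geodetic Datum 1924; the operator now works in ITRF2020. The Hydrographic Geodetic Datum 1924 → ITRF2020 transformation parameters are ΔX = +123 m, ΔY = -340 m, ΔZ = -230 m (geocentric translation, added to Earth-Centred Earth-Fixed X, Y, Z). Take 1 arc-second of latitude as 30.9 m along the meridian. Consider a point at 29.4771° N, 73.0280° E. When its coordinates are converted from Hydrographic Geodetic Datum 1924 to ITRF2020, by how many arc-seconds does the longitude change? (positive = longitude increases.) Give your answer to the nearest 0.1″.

sin φ = 0.492076, cos φ = 0.870552, sin λ = 0.956448, cos λ = 0.291904.
East component: ΔE = −sin λ·ΔX + cos λ·ΔY = −(0.956448)(123) + (0.291904)(-340) = -216.89 m.
1° of latitude spans 3600 × 30.90 = 111240 m; at latitude φ, 1° of longitude spans that × cos φ = 96840.3 m, so Δλ = -216.89 / 96840.3 × 3600 = -8.063″.

Δλ = -8.1″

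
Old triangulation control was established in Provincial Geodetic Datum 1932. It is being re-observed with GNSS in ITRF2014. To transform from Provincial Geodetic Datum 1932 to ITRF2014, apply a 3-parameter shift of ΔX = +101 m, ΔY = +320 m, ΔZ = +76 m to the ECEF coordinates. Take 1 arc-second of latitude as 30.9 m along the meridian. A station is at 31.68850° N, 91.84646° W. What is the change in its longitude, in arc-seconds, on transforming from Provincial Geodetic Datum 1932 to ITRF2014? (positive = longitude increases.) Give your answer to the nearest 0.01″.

sin φ = 0.525301, cos φ = 0.850917, sin λ = -0.999481, cos λ = -0.032221.
East component: ΔE = −sin λ·ΔX + cos λ·ΔY = −(-0.999481)(101) + (-0.032221)(320) = 90.64 m.
1° of latitude spans 3600 × 30.90 = 111240 m; at latitude φ, 1° of longitude spans that × cos φ = 94656.0 m, so Δλ = 90.64 / 94656.0 × 3600 = 3.447″.

Δλ = 3.45″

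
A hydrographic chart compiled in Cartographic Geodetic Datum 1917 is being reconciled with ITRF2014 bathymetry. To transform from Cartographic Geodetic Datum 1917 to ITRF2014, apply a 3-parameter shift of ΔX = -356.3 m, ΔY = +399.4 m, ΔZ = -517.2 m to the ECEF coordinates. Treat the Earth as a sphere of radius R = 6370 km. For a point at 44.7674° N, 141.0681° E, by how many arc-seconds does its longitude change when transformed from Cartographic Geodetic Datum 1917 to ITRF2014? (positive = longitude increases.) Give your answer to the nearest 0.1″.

Δλ = -4.0″

sin φ = 0.704230, cos φ = 0.709972, sin λ = 0.628396, cos λ = -0.777893.
East component: ΔE = −sin λ·ΔX + cos λ·ΔY = −(0.628396)(-356.3) + (-0.777893)(399.4) = -86.79 m.
1° of latitude spans πR/180 = 111177 m; at latitude φ, 1° of longitude spans that × cos φ = 78932.8 m, so Δλ = -86.79 / 78932.8 × 3600 = -3.958″.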